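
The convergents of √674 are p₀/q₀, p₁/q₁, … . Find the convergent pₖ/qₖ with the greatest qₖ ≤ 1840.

35074/1351

√674 = [25; 1, 24, 1, 50, …] (period length 4).
Convergents:
  p_0/q_0 = 25/1
  p_1/q_1 = 26/1
  p_2/q_2 = 649/25
  p_3/q_3 = 675/26
  p_4/q_4 = 34399/1325
  p_5/q_5 = 35074/1351
  p_6/q_6 = 876175/33749
q_5 = 1351 ≤ 1840 < 33749 = q_6, so the answer is 35074/1351.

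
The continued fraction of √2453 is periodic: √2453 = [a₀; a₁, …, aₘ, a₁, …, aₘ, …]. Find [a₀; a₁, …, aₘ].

[49; 1, 1, 8, 1, 1, 98]

a₀ = ⌊√2453⌋ = 49.
With m₀=0, d₀=1 and mₖ₊₁ = dₖaₖ − mₖ, dₖ₊₁ = (n − mₖ₊₁²)/dₖ, aₖ₊₁ = ⌊(a₀+mₖ₊₁)/dₖ₊₁⌋:
  k=1: m=49, d=52, a=1
  k=2: m=3, d=47, a=1
  k=3: m=44, d=11, a=8
  k=4: m=44, d=47, a=1
  k=5: m=3, d=52, a=1
  k=6: m=49, d=1, a=98
d=1 and a=2a₀=98 at k=6, so the next step gives (m, d) = (49, 52) again — its k=1 value — and the period has length 6.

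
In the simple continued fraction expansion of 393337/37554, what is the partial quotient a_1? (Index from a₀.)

393337 = 10·37554 + 17797   →  a_0 = 10
37554 = 2·17797 + 1960   →  a_1 = 2

2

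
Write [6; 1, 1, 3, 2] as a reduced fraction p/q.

Fold from the inside: start with 2/1.
  3 + 1/2 = 7/2
  1 + 2/7 = 9/7
  1 + 7/9 = 16/9
  6 + 9/16 = 105/16

105/16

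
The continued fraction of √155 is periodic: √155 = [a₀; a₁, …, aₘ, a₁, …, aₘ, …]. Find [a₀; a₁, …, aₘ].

a₀ = ⌊√155⌋ = 12.
With m₀=0, d₀=1 and mₖ₊₁ = dₖaₖ − mₖ, dₖ₊₁ = (n − mₖ₊₁²)/dₖ, aₖ₊₁ = ⌊(a₀+mₖ₊₁)/dₖ₊₁⌋:
  k=1: m=12, d=11, a=2
  k=2: m=10, d=5, a=4
  k=3: m=10, d=11, a=2
  k=4: m=12, d=1, a=24
d=1 and a=2a₀=24 at k=4, so the next step gives (m, d) = (12, 11) again — its k=1 value — and the period has length 4.

[12; 2, 4, 2, 24]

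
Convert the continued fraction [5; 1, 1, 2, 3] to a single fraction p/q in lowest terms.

Fold from the inside: start with 3/1.
  2 + 1/3 = 7/3
  1 + 3/7 = 10/7
  1 + 7/10 = 17/10
  5 + 10/17 = 95/17

95/17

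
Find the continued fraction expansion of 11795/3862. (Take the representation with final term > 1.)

[3; 18, 2, 11, 9]

11795 = 3·3862 + 209
3862 = 18·209 + 100
209 = 2·100 + 9
100 = 11·9 + 1
9 = 9·1 + 0  (stop)
So 11795/3862 = [3; 18, 2, 11, 9].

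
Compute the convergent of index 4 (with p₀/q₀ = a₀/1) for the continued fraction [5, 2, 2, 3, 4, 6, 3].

Using pₖ = aₖpₖ₋₁ + pₖ₋₂, qₖ = aₖqₖ₋₁ + qₖ₋₂ (with p₋₁=1, p₋₂=0, q₋₁=0, q₋₂=1):
  k=0: a=5, p=5, q=1
  k=1: a=2, p=11, q=2
  k=2: a=2, p=27, q=5
  k=3: a=3, p=92, q=17
  k=4: a=4, p=395, q=73

395/73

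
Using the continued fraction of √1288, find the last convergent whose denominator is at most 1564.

23220/647

√1288 = [35; 1, 7, 1, 70, …] (period length 4).
Convergents:
  p_0/q_0 = 35/1
  p_1/q_1 = 36/1
  p_2/q_2 = 287/8
  p_3/q_3 = 323/9
  p_4/q_4 = 22897/638
  p_5/q_5 = 23220/647
  p_6/q_6 = 185437/5167
q_5 = 647 ≤ 1564 < 5167 = q_6, so the answer is 23220/647.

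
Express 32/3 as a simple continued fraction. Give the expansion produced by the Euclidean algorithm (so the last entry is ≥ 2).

[10; 1, 2]

32 = 10×3 + 2
3 = 1×2 + 1
2 = 2×1 + 0  (stop)
So 32/3 = [10; 1, 2].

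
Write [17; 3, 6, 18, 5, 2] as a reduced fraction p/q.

66372/3833

Fold from the inside: start with 2/1.
  5 + 1/2 = 11/2
  18 + 2/11 = 200/11
  6 + 11/200 = 1211/200
  3 + 200/1211 = 3833/1211
  17 + 1211/3833 = 66372/3833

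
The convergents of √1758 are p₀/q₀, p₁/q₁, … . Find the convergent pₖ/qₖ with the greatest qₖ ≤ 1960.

√1758 = [41; 1, 12, 1, 82, …] (period length 4).
Convergents:
  p_0/q_0 = 41/1
  p_1/q_1 = 42/1
  p_2/q_2 = 545/13
  p_3/q_3 = 587/14
  p_4/q_4 = 48679/1161
  p_5/q_5 = 49266/1175
  p_6/q_6 = 639871/15261
q_5 = 1175 ≤ 1960 < 15261 = q_6, so the answer is 49266/1175.

49266/1175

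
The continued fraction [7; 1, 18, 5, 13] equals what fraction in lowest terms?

10070/1267

Using pₖ = aₖpₖ₋₁ + pₖ₋₂ and qₖ = aₖqₖ₋₁ + qₖ₋₂:
  k=0: a=7, p=7, q=1
  k=1: a=1, p=8, q=1
  k=2: a=18, p=151, q=19
  k=3: a=5, p=763, q=96
  k=4: a=13, p=10070, q=1267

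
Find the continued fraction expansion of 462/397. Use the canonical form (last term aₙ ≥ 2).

462 = 1×397 + 65
397 = 6×65 + 7
65 = 9×7 + 2
7 = 3×2 + 1
2 = 2×1 + 0  (stop)
So 462/397 = [1; 6, 9, 3, 2].

[1; 6, 9, 3, 2]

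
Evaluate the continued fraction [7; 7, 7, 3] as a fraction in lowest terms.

1121/157

Using pₖ = aₖpₖ₋₁ + pₖ₋₂ and qₖ = aₖqₖ₋₁ + qₖ₋₂:
  k=0: a=7, p=7, q=1
  k=1: a=7, p=50, q=7
  k=2: a=7, p=357, q=50
  k=3: a=3, p=1121, q=157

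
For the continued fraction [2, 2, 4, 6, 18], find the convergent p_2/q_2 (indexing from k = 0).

Using pₖ = aₖpₖ₋₁ + pₖ₋₂, qₖ = aₖqₖ₋₁ + qₖ₋₂ (with p₋₁=1, p₋₂=0, q₋₁=0, q₋₂=1):
  k=0: a=2, p=2, q=1
  k=1: a=2, p=5, q=2
  k=2: a=4, p=22, q=9

22/9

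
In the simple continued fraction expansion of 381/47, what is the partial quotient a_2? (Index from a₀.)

381 = 8·47 + 5   →  a_0 = 8
47 = 9·5 + 2   →  a_1 = 9
5 = 2·2 + 1   →  a_2 = 2

2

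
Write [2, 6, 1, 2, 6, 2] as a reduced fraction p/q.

589/274

Fold from the inside: start with 2/1.
  6 + 1/2 = 13/2
  2 + 2/13 = 28/13
  1 + 13/28 = 41/28
  6 + 28/41 = 274/41
  2 + 41/274 = 589/274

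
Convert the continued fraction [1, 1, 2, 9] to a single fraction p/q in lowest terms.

47/28

Using pₖ = aₖpₖ₋₁ + pₖ₋₂ and qₖ = aₖqₖ₋₁ + qₖ₋₂:
  k=0: a=1, p=1, q=1
  k=1: a=1, p=2, q=1
  k=2: a=2, p=5, q=3
  k=3: a=9, p=47, q=28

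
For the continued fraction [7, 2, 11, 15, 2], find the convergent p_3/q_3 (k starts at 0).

2595/347

Using pₖ = aₖpₖ₋₁ + pₖ₋₂, qₖ = aₖqₖ₋₁ + qₖ₋₂ (with p₋₁=1, p₋₂=0, q₋₁=0, q₋₂=1):
  k=0: a=7, p=7, q=1
  k=1: a=2, p=15, q=2
  k=2: a=11, p=172, q=23
  k=3: a=15, p=2595, q=347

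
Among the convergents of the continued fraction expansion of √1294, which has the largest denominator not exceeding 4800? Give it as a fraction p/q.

√1294 = [35; 1, 34, 1, 70, …] (period length 4).
Convergents:
  p_0/q_0 = 35/1
  p_1/q_1 = 36/1
  p_2/q_2 = 1259/35
  p_3/q_3 = 1295/36
  p_4/q_4 = 91909/2555
  p_5/q_5 = 93204/2591
  p_6/q_6 = 3260845/90649
q_5 = 2591 ≤ 4800 < 90649 = q_6, so the answer is 93204/2591.

93204/2591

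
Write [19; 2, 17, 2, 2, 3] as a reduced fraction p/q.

Fold from the inside: start with 3/1.
  2 + 1/3 = 7/3
  2 + 3/7 = 17/7
  17 + 7/17 = 296/17
  2 + 17/296 = 609/296
  19 + 296/609 = 11867/609

11867/609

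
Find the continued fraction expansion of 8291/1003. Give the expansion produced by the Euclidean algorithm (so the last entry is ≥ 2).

8291 = 8*1003 + 267
1003 = 3*267 + 202
267 = 1*202 + 65
202 = 3*65 + 7
65 = 9*7 + 2
7 = 3*2 + 1
2 = 2*1 + 0  (stop)
So 8291/1003 = [8; 3, 1, 3, 9, 3, 2].

[8; 3, 1, 3, 9, 3, 2]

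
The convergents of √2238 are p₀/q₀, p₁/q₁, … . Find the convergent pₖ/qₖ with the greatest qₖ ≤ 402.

18923/400

√2238 = [47; 3, 3, 1, 30, 1, 3, 3, 94, …] (period length 8).
Convergents:
  p_0/q_0 = 47/1
  p_1/q_1 = 142/3
  p_2/q_2 = 473/10
  p_3/q_3 = 615/13
  p_4/q_4 = 18923/400
  p_5/q_5 = 19538/413
q_4 = 400 ≤ 402 < 413 = q_5, so the answer is 18923/400.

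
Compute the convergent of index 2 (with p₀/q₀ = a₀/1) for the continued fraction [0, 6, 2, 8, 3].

2/13

Using pₖ = aₖpₖ₋₁ + pₖ₋₂, qₖ = aₖqₖ₋₁ + qₖ₋₂ (with p₋₁=1, p₋₂=0, q₋₁=0, q₋₂=1):
  k=0: a=0, p=0, q=1
  k=1: a=6, p=1, q=6
  k=2: a=2, p=2, q=13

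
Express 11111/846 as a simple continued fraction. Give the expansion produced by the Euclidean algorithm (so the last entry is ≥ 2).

11111 = 13·846 + 113
846 = 7·113 + 55
113 = 2·55 + 3
55 = 18·3 + 1
3 = 3·1 + 0  (stop)
So 11111/846 = [13; 7, 2, 18, 3].

[13; 7, 2, 18, 3]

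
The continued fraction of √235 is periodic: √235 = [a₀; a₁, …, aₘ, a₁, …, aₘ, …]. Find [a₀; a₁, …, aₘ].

[15; 3, 30]

a₀ = ⌊√235⌋ = 15.
With m₀=0, d₀=1 and mₖ₊₁ = dₖaₖ − mₖ, dₖ₊₁ = (n − mₖ₊₁²)/dₖ, aₖ₊₁ = ⌊(a₀+mₖ₊₁)/dₖ₊₁⌋:
  k=1: m=15, d=10, a=3
  k=2: m=15, d=1, a=30
d=1 and a=2a₀=30 at k=2, so the next step gives (m, d) = (15, 10) again — its k=1 value — and the period has length 2.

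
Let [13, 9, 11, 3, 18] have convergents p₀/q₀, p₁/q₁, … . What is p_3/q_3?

Using pₖ = aₖpₖ₋₁ + pₖ₋₂, qₖ = aₖqₖ₋₁ + qₖ₋₂ (with p₋₁=1, p₋₂=0, q₋₁=0, q₋₂=1):
  k=0: a=13, p=13, q=1
  k=1: a=9, p=118, q=9
  k=2: a=11, p=1311, q=100
  k=3: a=3, p=4051, q=309

4051/309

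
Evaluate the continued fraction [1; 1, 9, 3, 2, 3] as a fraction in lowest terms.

470/247

Fold from the inside: start with 3/1.
  2 + 1/3 = 7/3
  3 + 3/7 = 24/7
  9 + 7/24 = 223/24
  1 + 24/223 = 247/223
  1 + 223/247 = 470/247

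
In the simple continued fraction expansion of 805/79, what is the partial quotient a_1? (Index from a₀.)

5

805 = 10·79 + 15   →  a_0 = 10
79 = 5·15 + 4   →  a_1 = 5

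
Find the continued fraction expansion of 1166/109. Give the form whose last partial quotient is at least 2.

1166 = 10·109 + 76
109 = 1·76 + 33
76 = 2·33 + 10
33 = 3·10 + 3
10 = 3·3 + 1
3 = 3·1 + 0  (stop)
So 1166/109 = [10; 1, 2, 3, 3, 3].

[10; 1, 2, 3, 3, 3]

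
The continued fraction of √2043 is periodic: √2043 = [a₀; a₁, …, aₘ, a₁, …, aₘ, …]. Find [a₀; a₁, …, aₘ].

a₀ = ⌊√2043⌋ = 45.

[45; 5, 90]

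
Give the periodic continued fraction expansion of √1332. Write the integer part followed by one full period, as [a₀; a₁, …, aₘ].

a₀ = ⌊√1332⌋ = 36.
With m₀=0, d₀=1 and mₖ₊₁ = dₖaₖ − mₖ, dₖ₊₁ = (n − mₖ₊₁²)/dₖ, aₖ₊₁ = ⌊(a₀+mₖ₊₁)/dₖ₊₁⌋:
  k=1: m=36, d=36, a=2
  k=2: m=36, d=1, a=72
d=1 and a=2a₀=72 at k=2, so the next step gives (m, d) = (36, 36) again — its k=1 value — and the period has length 2.

[36; 2, 72]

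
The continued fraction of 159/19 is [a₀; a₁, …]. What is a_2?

1

159 = 8·19 + 7   →  a_0 = 8
19 = 2·7 + 5   →  a_1 = 2
7 = 1·5 + 2   →  a_2 = 1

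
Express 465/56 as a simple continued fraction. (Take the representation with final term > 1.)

465 = 8×56 + 17
56 = 3×17 + 5
17 = 3×5 + 2
5 = 2×2 + 1
2 = 2×1 + 0  (stop)
So 465/56 = [8; 3, 3, 2, 2].

[8; 3, 3, 2, 2]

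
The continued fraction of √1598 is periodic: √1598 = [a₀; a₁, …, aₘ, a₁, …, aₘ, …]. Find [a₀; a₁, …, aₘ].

[39; 1, 38, 1, 78]

a₀ = ⌊√1598⌋ = 39.
With m₀=0, d₀=1 and mₖ₊₁ = dₖaₖ − mₖ, dₖ₊₁ = (n − mₖ₊₁²)/dₖ, aₖ₊₁ = ⌊(a₀+mₖ₊₁)/dₖ₊₁⌋:
  k=1: m=39, d=77, a=1
  k=2: m=38, d=2, a=38
  k=3: m=38, d=77, a=1
  k=4: m=39, d=1, a=78
d=1 and a=2a₀=78 at k=4, so the next step gives (m, d) = (39, 77) again — its k=1 value — and the period has length 4.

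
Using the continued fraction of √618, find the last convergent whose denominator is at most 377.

8676/349

√618 = [24; 1, 6, 8, 6, 1, 48, …] (period length 6).
Convergents:
  p_0/q_0 = 24/1
  p_1/q_1 = 25/1
  p_2/q_2 = 174/7
  p_3/q_3 = 1417/57
  p_4/q_4 = 8676/349
  p_5/q_5 = 10093/406
q_4 = 349 ≤ 377 < 406 = q_5, so the answer is 8676/349.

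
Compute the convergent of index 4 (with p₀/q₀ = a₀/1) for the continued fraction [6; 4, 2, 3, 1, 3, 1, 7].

249/40

Using pₖ = aₖpₖ₋₁ + pₖ₋₂, qₖ = aₖqₖ₋₁ + qₖ₋₂ (with p₋₁=1, p₋₂=0, q₋₁=0, q₋₂=1):
  k=0: a=6, p=6, q=1
  k=1: a=4, p=25, q=4
  k=2: a=2, p=56, q=9
  k=3: a=3, p=193, q=31
  k=4: a=1, p=249, q=40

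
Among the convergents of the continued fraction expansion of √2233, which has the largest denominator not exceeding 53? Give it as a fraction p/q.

2410/51

√2233 = [47; 3, 1, 12, 1, 3, 94, …] (period length 6).
Convergents:
  p_0/q_0 = 47/1
  p_1/q_1 = 142/3
  p_2/q_2 = 189/4
  p_3/q_3 = 2410/51
  p_4/q_4 = 2599/55
q_3 = 51 ≤ 53 < 55 = q_4, so the answer is 2410/51.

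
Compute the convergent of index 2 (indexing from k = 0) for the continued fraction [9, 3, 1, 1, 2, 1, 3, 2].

37/4

Using pₖ = aₖpₖ₋₁ + pₖ₋₂, qₖ = aₖqₖ₋₁ + qₖ₋₂ (with p₋₁=1, p₋₂=0, q₋₁=0, q₋₂=1):
  k=0: a=9, p=9, q=1
  k=1: a=3, p=28, q=3
  k=2: a=1, p=37, q=4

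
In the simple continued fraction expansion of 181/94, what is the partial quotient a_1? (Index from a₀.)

1

181 = 1·94 + 87   →  a_0 = 1
94 = 1·87 + 7   →  a_1 = 1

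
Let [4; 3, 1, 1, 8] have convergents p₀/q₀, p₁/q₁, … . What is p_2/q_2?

Using pₖ = aₖpₖ₋₁ + pₖ₋₂, qₖ = aₖqₖ₋₁ + qₖ₋₂ (with p₋₁=1, p₋₂=0, q₋₁=0, q₋₂=1):
  k=0: a=4, p=4, q=1
  k=1: a=3, p=13, q=3
  k=2: a=1, p=17, q=4

17/4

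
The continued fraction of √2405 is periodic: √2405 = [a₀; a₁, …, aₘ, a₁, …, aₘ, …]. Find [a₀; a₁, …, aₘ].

[49; 24, 1, 1, 24, 98]

a₀ = ⌊√2405⌋ = 49.
With m₀=0, d₀=1 and mₖ₊₁ = dₖaₖ − mₖ, dₖ₊₁ = (n − mₖ₊₁²)/dₖ, aₖ₊₁ = ⌊(a₀+mₖ₊₁)/dₖ₊₁⌋:
  k=1: m=49, d=4, a=24
  k=2: m=47, d=49, a=1
  k=3: m=2, d=49, a=1
  k=4: m=47, d=4, a=24
  k=5: m=49, d=1, a=98
d=1 and a=2a₀=98 at k=5, so the next step gives (m, d) = (49, 4) again — its k=1 value — and the period has length 5.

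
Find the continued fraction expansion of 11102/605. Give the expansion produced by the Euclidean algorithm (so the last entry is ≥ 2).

[18; 2, 1, 5, 1, 5, 5]

11102 = 18×605 + 212
605 = 2×212 + 181
212 = 1×181 + 31
181 = 5×31 + 26
31 = 1×26 + 5
26 = 5×5 + 1
5 = 5×1 + 0  (stop)
So 11102/605 = [18; 2, 1, 5, 1, 5, 5].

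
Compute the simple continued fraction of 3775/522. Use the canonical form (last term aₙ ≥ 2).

[7; 4, 3, 5, 2, 3]

3775 = 7·522 + 121
522 = 4·121 + 38
121 = 3·38 + 7
38 = 5·7 + 3
7 = 2·3 + 1
3 = 3·1 + 0  (stop)
So 3775/522 = [7; 4, 3, 5, 2, 3].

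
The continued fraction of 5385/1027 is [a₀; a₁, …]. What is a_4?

1

5385 = 5·1027 + 250   →  a_0 = 5
1027 = 4·250 + 27   →  a_1 = 4
250 = 9·27 + 7   →  a_2 = 9
27 = 3·7 + 6   →  a_3 = 3
7 = 1·6 + 1   →  a_4 = 1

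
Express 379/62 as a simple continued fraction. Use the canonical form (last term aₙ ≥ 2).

[6; 8, 1, 6]

379 = 6×62 + 7
62 = 8×7 + 6
7 = 1×6 + 1
6 = 6×1 + 0  (stop)
So 379/62 = [6; 8, 1, 6].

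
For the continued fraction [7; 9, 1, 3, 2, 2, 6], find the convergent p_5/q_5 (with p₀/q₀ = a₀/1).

1527/215

Using pₖ = aₖpₖ₋₁ + pₖ₋₂, qₖ = aₖqₖ₋₁ + qₖ₋₂ (with p₋₁=1, p₋₂=0, q₋₁=0, q₋₂=1):
  k=0: a=7, p=7, q=1
  k=1: a=9, p=64, q=9
  k=2: a=1, p=71, q=10
  k=3: a=3, p=277, q=39
  k=4: a=2, p=625, q=88
  k=5: a=2, p=1527, q=215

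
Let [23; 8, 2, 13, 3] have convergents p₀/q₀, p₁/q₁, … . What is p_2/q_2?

Using pₖ = aₖpₖ₋₁ + pₖ₋₂, qₖ = aₖqₖ₋₁ + qₖ₋₂ (with p₋₁=1, p₋₂=0, q₋₁=0, q₋₂=1):
  k=0: a=23, p=23, q=1
  k=1: a=8, p=185, q=8
  k=2: a=2, p=393, q=17

393/17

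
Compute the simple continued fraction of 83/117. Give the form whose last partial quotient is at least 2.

83 = 0×117 + 83
117 = 1×83 + 34
83 = 2×34 + 15
34 = 2×15 + 4
15 = 3×4 + 3
4 = 1×3 + 1
3 = 3×1 + 0  (stop)
So 83/117 = [0; 1, 2, 2, 3, 1, 3].

[0; 1, 2, 2, 3, 1, 3]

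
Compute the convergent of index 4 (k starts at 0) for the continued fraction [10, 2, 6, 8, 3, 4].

3463/331

Using pₖ = aₖpₖ₋₁ + pₖ₋₂, qₖ = aₖqₖ₋₁ + qₖ₋₂ (with p₋₁=1, p₋₂=0, q₋₁=0, q₋₂=1):
  k=0: a=10, p=10, q=1
  k=1: a=2, p=21, q=2
  k=2: a=6, p=136, q=13
  k=3: a=8, p=1109, q=106
  k=4: a=3, p=3463, q=331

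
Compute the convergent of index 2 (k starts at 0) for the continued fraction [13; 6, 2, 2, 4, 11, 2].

171/13

Using pₖ = aₖpₖ₋₁ + pₖ₋₂, qₖ = aₖqₖ₋₁ + qₖ₋₂ (with p₋₁=1, p₋₂=0, q₋₁=0, q₋₂=1):
  k=0: a=13, p=13, q=1
  k=1: a=6, p=79, q=6
  k=2: a=2, p=171, q=13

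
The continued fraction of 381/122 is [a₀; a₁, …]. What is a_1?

8

381 = 3·122 + 15   →  a_0 = 3
122 = 8·15 + 2   →  a_1 = 8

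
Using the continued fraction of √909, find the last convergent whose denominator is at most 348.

√909 = [30; 6, 1, 2, 6, 2, 1, 6, 60, …] (period length 8).
Convergents:
  p_0/q_0 = 30/1
  p_1/q_1 = 181/6
  p_2/q_2 = 211/7
  p_3/q_3 = 603/20
  p_4/q_4 = 3829/127
  p_5/q_5 = 8261/274
  p_6/q_6 = 12090/401
q_5 = 274 ≤ 348 < 401 = q_6, so the answer is 8261/274.

8261/274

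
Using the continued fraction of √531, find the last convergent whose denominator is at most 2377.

24403/1059

√531 = [23; 23, 46, …] (period length 2).
Convergents:
  p_0/q_0 = 23/1
  p_1/q_1 = 530/23
  p_2/q_2 = 24403/1059
  p_3/q_3 = 561799/24380
q_2 = 1059 ≤ 2377 < 24380 = q_3, so the answer is 24403/1059.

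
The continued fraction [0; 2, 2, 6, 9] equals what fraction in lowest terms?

Using pₖ = aₖpₖ₋₁ + pₖ₋₂ and qₖ = aₖqₖ₋₁ + qₖ₋₂:
  k=0: a=0, p=0, q=1
  k=1: a=2, p=1, q=2
  k=2: a=2, p=2, q=5
  k=3: a=6, p=13, q=32
  k=4: a=9, p=119, q=293

119/293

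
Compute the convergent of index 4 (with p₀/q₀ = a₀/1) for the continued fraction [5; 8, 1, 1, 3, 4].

Using pₖ = aₖpₖ₋₁ + pₖ₋₂, qₖ = aₖqₖ₋₁ + qₖ₋₂ (with p₋₁=1, p₋₂=0, q₋₁=0, q₋₂=1):
  k=0: a=5, p=5, q=1
  k=1: a=8, p=41, q=8
  k=2: a=1, p=46, q=9
  k=3: a=1, p=87, q=17
  k=4: a=3, p=307, q=60

307/60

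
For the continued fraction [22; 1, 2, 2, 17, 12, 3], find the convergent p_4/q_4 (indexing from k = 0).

2771/122

Using pₖ = aₖpₖ₋₁ + pₖ₋₂, qₖ = aₖqₖ₋₁ + qₖ₋₂ (with p₋₁=1, p₋₂=0, q₋₁=0, q₋₂=1):
  k=0: a=22, p=22, q=1
  k=1: a=1, p=23, q=1
  k=2: a=2, p=68, q=3
  k=3: a=2, p=159, q=7
  k=4: a=17, p=2771, q=122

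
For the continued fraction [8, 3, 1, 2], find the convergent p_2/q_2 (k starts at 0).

Using pₖ = aₖpₖ₋₁ + pₖ₋₂, qₖ = aₖqₖ₋₁ + qₖ₋₂ (with p₋₁=1, p₋₂=0, q₋₁=0, q₋₂=1):
  k=0: a=8, p=8, q=1
  k=1: a=3, p=25, q=3
  k=2: a=1, p=33, q=4

33/4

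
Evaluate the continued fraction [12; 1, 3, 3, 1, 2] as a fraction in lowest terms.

600/47

Fold from the inside: start with 2/1.
  1 + 1/2 = 3/2
  3 + 2/3 = 11/3
  3 + 3/11 = 36/11
  1 + 11/36 = 47/36
  12 + 36/47 = 600/47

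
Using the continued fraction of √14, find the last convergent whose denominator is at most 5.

√14 = [3; 1, 2, 1, 6, …] (period length 4).
Convergents:
  p_0/q_0 = 3/1
  p_1/q_1 = 4/1
  p_2/q_2 = 11/3
  p_3/q_3 = 15/4
  p_4/q_4 = 101/27
q_3 = 4 ≤ 5 < 27 = q_4, so the answer is 15/4.

15/4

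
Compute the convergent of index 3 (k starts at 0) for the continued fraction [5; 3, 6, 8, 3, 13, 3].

824/155

Using pₖ = aₖpₖ₋₁ + pₖ₋₂, qₖ = aₖqₖ₋₁ + qₖ₋₂ (with p₋₁=1, p₋₂=0, q₋₁=0, q₋₂=1):
  k=0: a=5, p=5, q=1
  k=1: a=3, p=16, q=3
  k=2: a=6, p=101, q=19
  k=3: a=8, p=824, q=155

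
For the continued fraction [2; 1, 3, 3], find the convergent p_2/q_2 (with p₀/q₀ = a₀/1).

11/4

Using pₖ = aₖpₖ₋₁ + pₖ₋₂, qₖ = aₖqₖ₋₁ + qₖ₋₂ (with p₋₁=1, p₋₂=0, q₋₁=0, q₋₂=1):
  k=0: a=2, p=2, q=1
  k=1: a=1, p=3, q=1
  k=2: a=3, p=11, q=4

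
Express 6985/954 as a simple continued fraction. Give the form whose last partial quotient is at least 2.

6985 = 7*954 + 307
954 = 3*307 + 33
307 = 9*33 + 10
33 = 3*10 + 3
10 = 3*3 + 1
3 = 3*1 + 0  (stop)
So 6985/954 = [7; 3, 9, 3, 3, 3].

[7; 3, 9, 3, 3, 3]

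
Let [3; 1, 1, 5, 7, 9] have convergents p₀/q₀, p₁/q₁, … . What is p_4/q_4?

Using pₖ = aₖpₖ₋₁ + pₖ₋₂, qₖ = aₖqₖ₋₁ + qₖ₋₂ (with p₋₁=1, p₋₂=0, q₋₁=0, q₋₂=1):
  k=0: a=3, p=3, q=1
  k=1: a=1, p=4, q=1
  k=2: a=1, p=7, q=2
  k=3: a=5, p=39, q=11
  k=4: a=7, p=280, q=79

280/79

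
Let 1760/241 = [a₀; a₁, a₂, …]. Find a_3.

1760 = 7·241 + 73   →  a_0 = 7
241 = 3·73 + 22   →  a_1 = 3
73 = 3·22 + 7   →  a_2 = 3
22 = 3·7 + 1   →  a_3 = 3

3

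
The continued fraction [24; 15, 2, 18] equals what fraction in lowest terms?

Using pₖ = aₖpₖ₋₁ + pₖ₋₂ and qₖ = aₖqₖ₋₁ + qₖ₋₂:
  k=0: a=24, p=24, q=1
  k=1: a=15, p=361, q=15
  k=2: a=2, p=746, q=31
  k=3: a=18, p=13789, q=573

13789/573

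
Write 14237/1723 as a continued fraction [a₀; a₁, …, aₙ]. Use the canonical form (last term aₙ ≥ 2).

14237 = 8*1723 + 453
1723 = 3*453 + 364
453 = 1*364 + 89
364 = 4*89 + 8
89 = 11*8 + 1
8 = 8*1 + 0  (stop)
So 14237/1723 = [8; 3, 1, 4, 11, 8].

[8; 3, 1, 4, 11, 8]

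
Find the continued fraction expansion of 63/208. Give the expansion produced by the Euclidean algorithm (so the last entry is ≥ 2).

63 = 0×208 + 63
208 = 3×63 + 19
63 = 3×19 + 6
19 = 3×6 + 1
6 = 6×1 + 0  (stop)
So 63/208 = [0; 3, 3, 3, 6].

[0; 3, 3, 3, 6]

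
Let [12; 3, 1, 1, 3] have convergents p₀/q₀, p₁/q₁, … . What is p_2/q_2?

Using pₖ = aₖpₖ₋₁ + pₖ₋₂, qₖ = aₖqₖ₋₁ + qₖ₋₂ (with p₋₁=1, p₋₂=0, q₋₁=0, q₋₂=1):
  k=0: a=12, p=12, q=1
  k=1: a=3, p=37, q=3
  k=2: a=1, p=49, q=4

49/4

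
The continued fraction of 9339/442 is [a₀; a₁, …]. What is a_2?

1

9339 = 21·442 + 57   →  a_0 = 21
442 = 7·57 + 43   →  a_1 = 7
57 = 1·43 + 14   →  a_2 = 1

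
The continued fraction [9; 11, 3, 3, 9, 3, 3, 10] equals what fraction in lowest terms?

Fold from the inside: start with 10/1.
  3 + 1/10 = 31/10
  3 + 10/31 = 103/31
  9 + 31/103 = 958/103
  3 + 103/958 = 2977/958
  3 + 958/2977 = 9889/2977
  11 + 2977/9889 = 111756/9889
  9 + 9889/111756 = 1015693/111756

1015693/111756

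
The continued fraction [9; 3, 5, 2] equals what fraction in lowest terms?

326/35

Using pₖ = aₖpₖ₋₁ + pₖ₋₂ and qₖ = aₖqₖ₋₁ + qₖ₋₂:
  k=0: a=9, p=9, q=1
  k=1: a=3, p=28, q=3
  k=2: a=5, p=149, q=16
  k=3: a=2, p=326, q=35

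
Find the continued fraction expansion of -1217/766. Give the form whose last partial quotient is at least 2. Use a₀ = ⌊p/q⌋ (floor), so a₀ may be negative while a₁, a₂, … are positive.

-1217 = -2·766 + 315
766 = 2·315 + 136
315 = 2·136 + 43
136 = 3·43 + 7
43 = 6·7 + 1
7 = 7·1 + 0  (stop)
So -1217/766 = [-2; 2, 2, 3, 6, 7].

[-2; 2, 2, 3, 6, 7]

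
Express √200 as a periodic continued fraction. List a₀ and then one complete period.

[14; 7, 28]

a₀ = ⌊√200⌋ = 14.
With m₀=0, d₀=1 and mₖ₊₁ = dₖaₖ − mₖ, dₖ₊₁ = (n − mₖ₊₁²)/dₖ, aₖ₊₁ = ⌊(a₀+mₖ₊₁)/dₖ₊₁⌋:
  k=1: m=14, d=4, a=7
  k=2: m=14, d=1, a=28
d=1 and a=2a₀=28 at k=2, so the next step gives (m, d) = (14, 4) again — its k=1 value — and the period has length 2.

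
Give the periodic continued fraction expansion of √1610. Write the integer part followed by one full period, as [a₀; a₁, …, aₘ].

a₀ = ⌊√1610⌋ = 40.

[40; 8, 80]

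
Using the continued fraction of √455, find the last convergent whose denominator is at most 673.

√455 = [21; 3, 42, …] (period length 2).
Convergents:
  p_0/q_0 = 21/1
  p_1/q_1 = 64/3
  p_2/q_2 = 2709/127
  p_3/q_3 = 8191/384
  p_4/q_4 = 346731/16255
q_3 = 384 ≤ 673 < 16255 = q_4, so the answer is 8191/384.

8191/384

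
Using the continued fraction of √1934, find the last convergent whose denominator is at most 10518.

170236/3871

√1934 = [43; 1, 42, 1, 86, …] (period length 4).
Convergents:
  p_0/q_0 = 43/1
  p_1/q_1 = 44/1
  p_2/q_2 = 1891/43
  p_3/q_3 = 1935/44
  p_4/q_4 = 168301/3827
  p_5/q_5 = 170236/3871
  p_6/q_6 = 7318213/166409
q_5 = 3871 ≤ 10518 < 166409 = q_6, so the answer is 170236/3871.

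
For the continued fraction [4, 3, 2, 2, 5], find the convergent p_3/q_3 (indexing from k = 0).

73/17

Using pₖ = aₖpₖ₋₁ + pₖ₋₂, qₖ = aₖqₖ₋₁ + qₖ₋₂ (with p₋₁=1, p₋₂=0, q₋₁=0, q₋₂=1):
  k=0: a=4, p=4, q=1
  k=1: a=3, p=13, q=3
  k=2: a=2, p=30, q=7
  k=3: a=2, p=73, q=17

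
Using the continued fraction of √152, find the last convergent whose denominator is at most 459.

√152 = [12; 3, 24, …] (period length 2).
Convergents:
  p_0/q_0 = 12/1
  p_1/q_1 = 37/3
  p_2/q_2 = 900/73
  p_3/q_3 = 2737/222
  p_4/q_4 = 66588/5401
q_3 = 222 ≤ 459 < 5401 = q_4, so the answer is 2737/222.

2737/222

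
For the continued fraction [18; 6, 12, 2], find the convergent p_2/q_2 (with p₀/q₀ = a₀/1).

1326/73

Using pₖ = aₖpₖ₋₁ + pₖ₋₂, qₖ = aₖqₖ₋₁ + qₖ₋₂ (with p₋₁=1, p₋₂=0, q₋₁=0, q₋₂=1):
  k=0: a=18, p=18, q=1
  k=1: a=6, p=109, q=6
  k=2: a=12, p=1326, q=73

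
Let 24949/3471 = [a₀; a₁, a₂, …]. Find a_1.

5

24949 = 7·3471 + 652   →  a_0 = 7
3471 = 5·652 + 211   →  a_1 = 5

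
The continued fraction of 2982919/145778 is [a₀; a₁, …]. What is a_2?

2982919 = 20·145778 + 67359   →  a_0 = 20
145778 = 2·67359 + 11060   →  a_1 = 2
67359 = 6·11060 + 999   →  a_2 = 6

6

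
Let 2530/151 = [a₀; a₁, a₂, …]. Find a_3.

12

2530 = 16·151 + 114   →  a_0 = 16
151 = 1·114 + 37   →  a_1 = 1
114 = 3·37 + 3   →  a_2 = 3
37 = 12·3 + 1   →  a_3 = 12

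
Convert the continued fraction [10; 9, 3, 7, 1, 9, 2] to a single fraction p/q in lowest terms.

Fold from the inside: start with 2/1.
  9 + 1/2 = 19/2
  1 + 2/19 = 21/19
  7 + 19/21 = 166/21
  3 + 21/166 = 519/166
  9 + 166/519 = 4837/519
  10 + 519/4837 = 48889/4837

48889/4837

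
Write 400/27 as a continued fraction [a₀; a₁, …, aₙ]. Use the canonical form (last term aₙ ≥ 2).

[14; 1, 4, 2, 2]

400 = 14·27 + 22
27 = 1·22 + 5
22 = 4·5 + 2
5 = 2·2 + 1
2 = 2·1 + 0  (stop)
So 400/27 = [14; 1, 4, 2, 2].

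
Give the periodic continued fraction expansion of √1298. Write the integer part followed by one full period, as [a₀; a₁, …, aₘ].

a₀ = ⌊√1298⌋ = 36.
With m₀=0, d₀=1 and mₖ₊₁ = dₖaₖ − mₖ, dₖ₊₁ = (n − mₖ₊₁²)/dₖ, aₖ₊₁ = ⌊(a₀+mₖ₊₁)/dₖ₊₁⌋:
  k=1: m=36, d=2, a=36
  k=2: m=36, d=1, a=72
d=1 and a=2a₀=72 at k=2, so the next step gives (m, d) = (36, 2) again — its k=1 value — and the period has length 2.

[36; 36, 72]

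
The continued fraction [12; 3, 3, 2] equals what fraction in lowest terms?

Using pₖ = aₖpₖ₋₁ + pₖ₋₂ and qₖ = aₖqₖ₋₁ + qₖ₋₂:
  k=0: a=12, p=12, q=1
  k=1: a=3, p=37, q=3
  k=2: a=3, p=123, q=10
  k=3: a=2, p=283, q=23

283/23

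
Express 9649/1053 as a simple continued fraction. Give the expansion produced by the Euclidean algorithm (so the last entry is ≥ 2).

[9; 6, 8, 5, 4]

9649 = 9*1053 + 172
1053 = 6*172 + 21
172 = 8*21 + 4
21 = 5*4 + 1
4 = 4*1 + 0  (stop)
So 9649/1053 = [9; 6, 8, 5, 4].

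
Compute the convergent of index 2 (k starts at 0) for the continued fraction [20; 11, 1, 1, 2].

Using pₖ = aₖpₖ₋₁ + pₖ₋₂, qₖ = aₖqₖ₋₁ + qₖ₋₂ (with p₋₁=1, p₋₂=0, q₋₁=0, q₋₂=1):
  k=0: a=20, p=20, q=1
  k=1: a=11, p=221, q=11
  k=2: a=1, p=241, q=12

241/12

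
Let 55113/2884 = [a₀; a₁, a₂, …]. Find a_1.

55113 = 19·2884 + 317   →  a_0 = 19
2884 = 9·317 + 31   →  a_1 = 9

9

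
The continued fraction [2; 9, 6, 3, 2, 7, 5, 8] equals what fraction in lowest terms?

Fold from the inside: start with 8/1.
  5 + 1/8 = 41/8
  7 + 8/41 = 295/41
  2 + 41/295 = 631/295
  3 + 295/631 = 2188/631
  6 + 631/2188 = 13759/2188
  9 + 2188/13759 = 126019/13759
  2 + 13759/126019 = 265797/126019

265797/126019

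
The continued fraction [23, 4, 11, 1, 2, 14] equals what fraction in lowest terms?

Using pₖ = aₖpₖ₋₁ + pₖ₋₂ and qₖ = aₖqₖ₋₁ + qₖ₋₂:
  k=0: a=23, p=23, q=1
  k=1: a=4, p=93, q=4
  k=2: a=11, p=1046, q=45
  k=3: a=1, p=1139, q=49
  k=4: a=2, p=3324, q=143
  k=5: a=14, p=47675, q=2051

47675/2051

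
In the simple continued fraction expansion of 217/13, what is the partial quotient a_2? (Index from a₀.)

2

217 = 16·13 + 9   →  a_0 = 16
13 = 1·9 + 4   →  a_1 = 1
9 = 2·4 + 1   →  a_2 = 2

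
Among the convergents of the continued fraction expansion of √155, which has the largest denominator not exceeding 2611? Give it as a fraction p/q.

√155 = [12; 2, 4, 2, 24, …] (period length 4).
Convergents:
  p_0/q_0 = 12/1
  p_1/q_1 = 25/2
  p_2/q_2 = 112/9
  p_3/q_3 = 249/20
  p_4/q_4 = 6088/489
  p_5/q_5 = 12425/998
  p_6/q_6 = 55788/4481
q_5 = 998 ≤ 2611 < 4481 = q_6, so the answer is 12425/998.

12425/998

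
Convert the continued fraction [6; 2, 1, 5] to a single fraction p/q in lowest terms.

Using pₖ = aₖpₖ₋₁ + pₖ₋₂ and qₖ = aₖqₖ₋₁ + qₖ₋₂:
  k=0: a=6, p=6, q=1
  k=1: a=2, p=13, q=2
  k=2: a=1, p=19, q=3
  k=3: a=5, p=108, q=17

108/17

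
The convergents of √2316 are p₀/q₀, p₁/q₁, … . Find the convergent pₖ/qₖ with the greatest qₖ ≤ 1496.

37008/769

√2316 = [48; 8, 96, …] (period length 2).
Convergents:
  p_0/q_0 = 48/1
  p_1/q_1 = 385/8
  p_2/q_2 = 37008/769
  p_3/q_3 = 296449/6160
q_2 = 769 ≤ 1496 < 6160 = q_3, so the answer is 37008/769.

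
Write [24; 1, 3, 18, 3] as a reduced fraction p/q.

5520/223

Using pₖ = aₖpₖ₋₁ + pₖ₋₂ and qₖ = aₖqₖ₋₁ + qₖ₋₂:
  k=0: a=24, p=24, q=1
  k=1: a=1, p=25, q=1
  k=2: a=3, p=99, q=4
  k=3: a=18, p=1807, q=73
  k=4: a=3, p=5520, q=223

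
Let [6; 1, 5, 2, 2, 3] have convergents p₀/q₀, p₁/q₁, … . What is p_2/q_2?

Using pₖ = aₖpₖ₋₁ + pₖ₋₂, qₖ = aₖqₖ₋₁ + qₖ₋₂ (with p₋₁=1, p₋₂=0, q₋₁=0, q₋₂=1):
  k=0: a=6, p=6, q=1
  k=1: a=1, p=7, q=1
  k=2: a=5, p=41, q=6

41/6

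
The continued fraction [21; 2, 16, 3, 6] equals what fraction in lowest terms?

13729/639

Fold from the inside: start with 6/1.
  3 + 1/6 = 19/6
  16 + 6/19 = 310/19
  2 + 19/310 = 639/310
  21 + 310/639 = 13729/639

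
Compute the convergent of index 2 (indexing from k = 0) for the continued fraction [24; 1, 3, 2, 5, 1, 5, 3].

99/4

Using pₖ = aₖpₖ₋₁ + pₖ₋₂, qₖ = aₖqₖ₋₁ + qₖ₋₂ (with p₋₁=1, p₋₂=0, q₋₁=0, q₋₂=1):
  k=0: a=24, p=24, q=1
  k=1: a=1, p=25, q=1
  k=2: a=3, p=99, q=4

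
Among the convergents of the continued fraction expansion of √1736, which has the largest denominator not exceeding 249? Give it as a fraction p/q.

10333/248

√1736 = [41; 1, 1, 1, 82, …] (period length 4).
Convergents:
  p_0/q_0 = 41/1
  p_1/q_1 = 42/1
  p_2/q_2 = 83/2
  p_3/q_3 = 125/3
  p_4/q_4 = 10333/248
  p_5/q_5 = 10458/251
q_4 = 248 ≤ 249 < 251 = q_5, so the answer is 10333/248.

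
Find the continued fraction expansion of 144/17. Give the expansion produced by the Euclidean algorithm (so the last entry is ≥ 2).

[8; 2, 8]

144 = 8·17 + 8
17 = 2·8 + 1
8 = 8·1 + 0  (stop)
So 144/17 = [8; 2, 8].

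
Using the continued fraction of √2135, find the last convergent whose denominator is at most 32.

√2135 = [46; 4, 1, 5, 1, 4, 92, …] (period length 6).
Convergents:
  p_0/q_0 = 46/1
  p_1/q_1 = 185/4
  p_2/q_2 = 231/5
  p_3/q_3 = 1340/29
  p_4/q_4 = 1571/34
q_3 = 29 ≤ 32 < 34 = q_4, so the answer is 1340/29.

1340/29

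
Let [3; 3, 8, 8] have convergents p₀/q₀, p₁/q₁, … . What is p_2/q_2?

Using pₖ = aₖpₖ₋₁ + pₖ₋₂, qₖ = aₖqₖ₋₁ + qₖ₋₂ (with p₋₁=1, p₋₂=0, q₋₁=0, q₋₂=1):
  k=0: a=3, p=3, q=1
  k=1: a=3, p=10, q=3
  k=2: a=8, p=83, q=25

83/25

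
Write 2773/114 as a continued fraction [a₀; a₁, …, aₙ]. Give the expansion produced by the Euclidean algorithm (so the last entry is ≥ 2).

2773 = 24*114 + 37
114 = 3*37 + 3
37 = 12*3 + 1
3 = 3*1 + 0  (stop)
So 2773/114 = [24; 3, 12, 3].

[24; 3, 12, 3]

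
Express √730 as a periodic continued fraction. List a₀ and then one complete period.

[27; 54]

a₀ = ⌊√730⌋ = 27.
With m₀=0, d₀=1 and mₖ₊₁ = dₖaₖ − mₖ, dₖ₊₁ = (n − mₖ₊₁²)/dₖ, aₖ₊₁ = ⌊(a₀+mₖ₊₁)/dₖ₊₁⌋:
  k=1: m=27, d=1, a=54
d=1 and a=2a₀=54 at k=1, so the next step gives (m, d) = (27, 1) again — its k=1 value — and the period has length 1.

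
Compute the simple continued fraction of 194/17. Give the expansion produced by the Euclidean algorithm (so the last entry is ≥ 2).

194 = 11·17 + 7
17 = 2·7 + 3
7 = 2·3 + 1
3 = 3·1 + 0  (stop)
So 194/17 = [11; 2, 2, 3].

[11; 2, 2, 3]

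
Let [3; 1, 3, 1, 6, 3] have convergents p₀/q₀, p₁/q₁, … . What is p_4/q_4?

129/34

Using pₖ = aₖpₖ₋₁ + pₖ₋₂, qₖ = aₖqₖ₋₁ + qₖ₋₂ (with p₋₁=1, p₋₂=0, q₋₁=0, q₋₂=1):
  k=0: a=3, p=3, q=1
  k=1: a=1, p=4, q=1
  k=2: a=3, p=15, q=4
  k=3: a=1, p=19, q=5
  k=4: a=6, p=129, q=34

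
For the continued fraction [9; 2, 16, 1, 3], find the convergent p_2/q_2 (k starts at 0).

313/33

Using pₖ = aₖpₖ₋₁ + pₖ₋₂, qₖ = aₖqₖ₋₁ + qₖ₋₂ (with p₋₁=1, p₋₂=0, q₋₁=0, q₋₂=1):
  k=0: a=9, p=9, q=1
  k=1: a=2, p=19, q=2
  k=2: a=16, p=313, q=33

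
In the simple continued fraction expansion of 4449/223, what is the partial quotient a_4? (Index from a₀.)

1

4449 = 19·223 + 212   →  a_0 = 19
223 = 1·212 + 11   →  a_1 = 1
212 = 19·11 + 3   →  a_2 = 19
11 = 3·3 + 2   →  a_3 = 3
3 = 1·2 + 1   →  a_4 = 1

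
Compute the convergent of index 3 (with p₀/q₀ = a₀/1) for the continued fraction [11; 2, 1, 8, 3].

295/26

Using pₖ = aₖpₖ₋₁ + pₖ₋₂, qₖ = aₖqₖ₋₁ + qₖ₋₂ (with p₋₁=1, p₋₂=0, q₋₁=0, q₋₂=1):
  k=0: a=11, p=11, q=1
  k=1: a=2, p=23, q=2
  k=2: a=1, p=34, q=3
  k=3: a=8, p=295, q=26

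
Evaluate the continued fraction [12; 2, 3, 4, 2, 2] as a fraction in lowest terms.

2039/164

Fold from the inside: start with 2/1.
  2 + 1/2 = 5/2
  4 + 2/5 = 22/5
  3 + 5/22 = 71/22
  2 + 22/71 = 164/71
  12 + 71/164 = 2039/164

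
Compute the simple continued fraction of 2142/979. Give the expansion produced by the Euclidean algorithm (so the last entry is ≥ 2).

[2; 5, 3, 8, 2, 3]

2142 = 2*979 + 184
979 = 5*184 + 59
184 = 3*59 + 7
59 = 8*7 + 3
7 = 2*3 + 1
3 = 3*1 + 0  (stop)
So 2142/979 = [2; 5, 3, 8, 2, 3].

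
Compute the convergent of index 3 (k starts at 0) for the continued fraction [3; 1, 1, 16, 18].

116/33

Using pₖ = aₖpₖ₋₁ + pₖ₋₂, qₖ = aₖqₖ₋₁ + qₖ₋₂ (with p₋₁=1, p₋₂=0, q₋₁=0, q₋₂=1):
  k=0: a=3, p=3, q=1
  k=1: a=1, p=4, q=1
  k=2: a=1, p=7, q=2
  k=3: a=16, p=116, q=33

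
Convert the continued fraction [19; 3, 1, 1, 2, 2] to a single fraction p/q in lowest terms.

829/43

Using pₖ = aₖpₖ₋₁ + pₖ₋₂ and qₖ = aₖqₖ₋₁ + qₖ₋₂:
  k=0: a=19, p=19, q=1
  k=1: a=3, p=58, q=3
  k=2: a=1, p=77, q=4
  k=3: a=1, p=135, q=7
  k=4: a=2, p=347, q=18
  k=5: a=2, p=829, q=43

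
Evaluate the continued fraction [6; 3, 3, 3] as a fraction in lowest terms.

208/33

Fold from the inside: start with 3/1.
  3 + 1/3 = 10/3
  3 + 3/10 = 33/10
  6 + 10/33 = 208/33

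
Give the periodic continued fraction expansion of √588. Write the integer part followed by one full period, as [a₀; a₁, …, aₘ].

a₀ = ⌊√588⌋ = 24.
With m₀=0, d₀=1 and mₖ₊₁ = dₖaₖ − mₖ, dₖ₊₁ = (n − mₖ₊₁²)/dₖ, aₖ₊₁ = ⌊(a₀+mₖ₊₁)/dₖ₊₁⌋:
  k=1: m=24, d=12, a=4
  k=2: m=24, d=1, a=48
d=1 and a=2a₀=48 at k=2, so the next step gives (m, d) = (24, 12) again — its k=1 value — and the period has length 2.

[24; 4, 48]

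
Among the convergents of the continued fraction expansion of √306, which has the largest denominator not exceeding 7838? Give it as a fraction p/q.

√306 = [17; 2, 34, …] (period length 2).
Convergents:
  p_0/q_0 = 17/1
  p_1/q_1 = 35/2
  p_2/q_2 = 1207/69
  p_3/q_3 = 2449/140
  p_4/q_4 = 84473/4829
  p_5/q_5 = 171395/9798
q_4 = 4829 ≤ 7838 < 9798 = q_5, so the answer is 84473/4829.

84473/4829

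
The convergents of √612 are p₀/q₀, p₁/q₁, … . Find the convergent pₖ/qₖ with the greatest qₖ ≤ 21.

470/19

√612 = [24; 1, 2, 1, 4, 1, 2, 1, 48, …] (period length 8).
Convergents:
  p_0/q_0 = 24/1
  p_1/q_1 = 25/1
  p_2/q_2 = 74/3
  p_3/q_3 = 99/4
  p_4/q_4 = 470/19
  p_5/q_5 = 569/23
q_4 = 19 ≤ 21 < 23 = q_5, so the answer is 470/19.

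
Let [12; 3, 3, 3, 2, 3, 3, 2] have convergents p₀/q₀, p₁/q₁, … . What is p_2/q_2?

Using pₖ = aₖpₖ₋₁ + pₖ₋₂, qₖ = aₖqₖ₋₁ + qₖ₋₂ (with p₋₁=1, p₋₂=0, q₋₁=0, q₋₂=1):
  k=0: a=12, p=12, q=1
  k=1: a=3, p=37, q=3
  k=2: a=3, p=123, q=10

123/10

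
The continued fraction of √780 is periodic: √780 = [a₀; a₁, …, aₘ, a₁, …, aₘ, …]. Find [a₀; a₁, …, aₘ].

[27; 1, 12, 1, 54]

a₀ = ⌊√780⌋ = 27.
With m₀=0, d₀=1 and mₖ₊₁ = dₖaₖ − mₖ, dₖ₊₁ = (n − mₖ₊₁²)/dₖ, aₖ₊₁ = ⌊(a₀+mₖ₊₁)/dₖ₊₁⌋:
  k=1: m=27, d=51, a=1
  k=2: m=24, d=4, a=12
  k=3: m=24, d=51, a=1
  k=4: m=27, d=1, a=54
d=1 and a=2a₀=54 at k=4, so the next step gives (m, d) = (27, 51) again — its k=1 value — and the period has length 4.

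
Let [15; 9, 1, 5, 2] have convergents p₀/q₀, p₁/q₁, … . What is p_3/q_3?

Using pₖ = aₖpₖ₋₁ + pₖ₋₂, qₖ = aₖqₖ₋₁ + qₖ₋₂ (with p₋₁=1, p₋₂=0, q₋₁=0, q₋₂=1):
  k=0: a=15, p=15, q=1
  k=1: a=9, p=136, q=9
  k=2: a=1, p=151, q=10
  k=3: a=5, p=891, q=59

891/59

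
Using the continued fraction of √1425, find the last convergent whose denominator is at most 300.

11287/299

√1425 = [37; 1, 2, 1, 74, …] (period length 4).
Convergents:
  p_0/q_0 = 37/1
  p_1/q_1 = 38/1
  p_2/q_2 = 113/3
  p_3/q_3 = 151/4
  p_4/q_4 = 11287/299
  p_5/q_5 = 11438/303
q_4 = 299 ≤ 300 < 303 = q_5, so the answer is 11287/299.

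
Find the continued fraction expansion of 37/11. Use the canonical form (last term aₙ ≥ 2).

[3; 2, 1, 3]

37 = 3·11 + 4
11 = 2·4 + 3
4 = 1·3 + 1
3 = 3·1 + 0  (stop)
So 37/11 = [3; 2, 1, 3].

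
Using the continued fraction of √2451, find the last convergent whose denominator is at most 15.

√2451 = [49; 1, 1, 32, 1, 1, 98, …] (period length 6).
Convergents:
  p_0/q_0 = 49/1
  p_1/q_1 = 50/1
  p_2/q_2 = 99/2
  p_3/q_3 = 3218/65
q_2 = 2 ≤ 15 < 65 = q_3, so the answer is 99/2.

99/2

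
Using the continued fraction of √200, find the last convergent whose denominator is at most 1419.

19601/1386

√200 = [14; 7, 28, …] (period length 2).
Convergents:
  p_0/q_0 = 14/1
  p_1/q_1 = 99/7
  p_2/q_2 = 2786/197
  p_3/q_3 = 19601/1386
  p_4/q_4 = 551614/39005
q_3 = 1386 ≤ 1419 < 39005 = q_4, so the answer is 19601/1386.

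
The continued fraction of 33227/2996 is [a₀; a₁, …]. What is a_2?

18

33227 = 11·2996 + 271   →  a_0 = 11
2996 = 11·271 + 15   →  a_1 = 11
271 = 18·15 + 1   →  a_2 = 18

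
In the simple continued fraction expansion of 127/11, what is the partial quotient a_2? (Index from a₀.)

127 = 11·11 + 6   →  a_0 = 11
11 = 1·6 + 5   →  a_1 = 1
6 = 1·5 + 1   →  a_2 = 1

1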